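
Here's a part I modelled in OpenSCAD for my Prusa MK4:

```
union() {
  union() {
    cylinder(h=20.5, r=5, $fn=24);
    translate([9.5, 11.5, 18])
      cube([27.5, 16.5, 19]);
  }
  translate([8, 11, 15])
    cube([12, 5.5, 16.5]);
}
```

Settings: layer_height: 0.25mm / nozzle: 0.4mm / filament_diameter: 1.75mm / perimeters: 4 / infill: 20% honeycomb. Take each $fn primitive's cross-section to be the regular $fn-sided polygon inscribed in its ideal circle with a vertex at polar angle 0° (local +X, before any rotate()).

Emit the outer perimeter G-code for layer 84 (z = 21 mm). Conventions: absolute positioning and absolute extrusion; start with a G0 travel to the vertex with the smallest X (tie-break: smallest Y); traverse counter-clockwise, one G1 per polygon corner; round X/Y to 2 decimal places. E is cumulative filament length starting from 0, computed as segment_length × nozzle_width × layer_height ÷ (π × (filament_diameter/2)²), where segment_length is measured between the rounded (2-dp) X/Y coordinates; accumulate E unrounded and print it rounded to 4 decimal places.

At z = 21 mm: the cylinder is not intersected at this z (z outside [0, 20.5]); the cube at (9.5, 11.5) is present — its section is the full 27.5×16.5 rectangle; Merging all regions: only the 27.5×16.5 cube at (9.5, 11.5) is present, so the union is just that shape — 1 connected region; the cube at (8, 11) (footprint 12×5.5) is included at this height; Merging all regions: the regions partially overlap (shared area 52.50 mm²), so overlapping operands fuse into one piece — 1 connected region. The outline is a single polygon with 8 vertices. Extrusion per mm of travel: 0.4 × 0.25 / (π × 0.875²) = 0.041575. Accumulating E over each segment gives final E = 3.8249.

G0 X8.00 Y11.00 Z21.00
G1 X20.00 Y11.00 E0.4989
G1 X20.00 Y11.50 E0.5197
G1 X37.00 Y11.50 E1.2265
G1 X37.00 Y28.00 E1.9125
G1 X9.50 Y28.00 E3.0558
G1 X9.50 Y16.50 E3.5339
G1 X8.00 Y16.50 E3.5963
G1 X8.00 Y11.00 E3.8249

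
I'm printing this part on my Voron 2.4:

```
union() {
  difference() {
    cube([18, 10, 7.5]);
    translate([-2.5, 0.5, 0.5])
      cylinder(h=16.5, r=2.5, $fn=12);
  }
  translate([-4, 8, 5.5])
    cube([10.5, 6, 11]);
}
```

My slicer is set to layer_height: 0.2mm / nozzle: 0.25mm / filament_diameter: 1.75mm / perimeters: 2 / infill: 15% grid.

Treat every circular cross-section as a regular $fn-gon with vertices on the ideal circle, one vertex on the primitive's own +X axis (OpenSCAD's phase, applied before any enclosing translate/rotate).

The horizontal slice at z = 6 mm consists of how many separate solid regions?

1

At z = 6 mm: the 18×10 cube contributes its full rectangle; the cylinder at (-2.5, 0.5): section is a regular 12-gon, circumradius r=2.5; After the difference (first − rest): starting from the 18×10 cube, the r=2.5 cylinder at (-2.5, 0.5) misses the remaining region (no effect) — 1 connected region; the cube at (-4, 8) (footprint 10.5×6) is included at this height; Merging all regions: the regions partially overlap (shared area 13.00 mm²), so overlapping operands fuse into one piece — 1 connected region. The result has 1 disconnected region.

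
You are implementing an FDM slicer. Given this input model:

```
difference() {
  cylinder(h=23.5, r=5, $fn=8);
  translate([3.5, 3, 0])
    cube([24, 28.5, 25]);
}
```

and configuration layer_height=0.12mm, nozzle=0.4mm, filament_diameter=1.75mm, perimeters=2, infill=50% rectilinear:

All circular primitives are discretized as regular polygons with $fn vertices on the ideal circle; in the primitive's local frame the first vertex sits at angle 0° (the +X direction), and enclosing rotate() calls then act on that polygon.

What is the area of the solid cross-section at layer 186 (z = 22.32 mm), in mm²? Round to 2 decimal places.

At z = 22.32 mm: the r=5 cylinder gives a regular 8-gon of circumradius 5 (constant along its height) (area = (8/2)·5.000²·sin(360°/8) = 70.71 mm²); the 24×28.5 cube at (3.5, 3) contributes its full rectangle (area 684.00 mm²); Subtracting the remaining from the first: starting from the r=5 cylinder (70.71 mm²), the 24×28.5 cube at (3.5, 3) partially overlaps it — only the 0.08 mm² overlap (of its 684.00 mm²) is removed, clipping the outline — area = 70.63 mm². Overall, the cross-section is a single solid region. Net area = 70.63 mm².

70.63 mm²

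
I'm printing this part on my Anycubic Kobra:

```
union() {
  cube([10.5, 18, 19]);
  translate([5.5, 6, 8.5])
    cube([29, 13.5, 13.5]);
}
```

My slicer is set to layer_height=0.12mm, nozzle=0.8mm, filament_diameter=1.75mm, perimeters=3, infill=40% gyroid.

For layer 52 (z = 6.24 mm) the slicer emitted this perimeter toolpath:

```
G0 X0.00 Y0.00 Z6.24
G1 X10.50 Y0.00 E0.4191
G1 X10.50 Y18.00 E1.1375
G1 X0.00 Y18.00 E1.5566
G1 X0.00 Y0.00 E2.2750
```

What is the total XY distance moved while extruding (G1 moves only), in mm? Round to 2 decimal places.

57.00 mm

Sum the Euclidean lengths of each G1 segment: total = 57.00 mm.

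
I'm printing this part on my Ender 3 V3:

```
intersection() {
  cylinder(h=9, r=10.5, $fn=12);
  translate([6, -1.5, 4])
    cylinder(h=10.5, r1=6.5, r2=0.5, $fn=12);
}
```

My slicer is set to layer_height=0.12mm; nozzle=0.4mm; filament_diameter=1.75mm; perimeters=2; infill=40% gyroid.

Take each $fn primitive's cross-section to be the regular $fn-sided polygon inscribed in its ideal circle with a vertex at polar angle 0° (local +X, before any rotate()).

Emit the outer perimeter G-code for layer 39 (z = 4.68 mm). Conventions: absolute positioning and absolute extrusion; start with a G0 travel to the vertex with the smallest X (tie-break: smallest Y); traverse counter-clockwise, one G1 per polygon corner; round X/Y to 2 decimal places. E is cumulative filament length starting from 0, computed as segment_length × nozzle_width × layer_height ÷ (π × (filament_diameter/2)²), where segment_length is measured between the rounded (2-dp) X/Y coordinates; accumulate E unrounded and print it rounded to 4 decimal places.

G0 X-0.11 Y-1.50 Z4.68
G1 X0.71 Y-4.56 E0.0632
G1 X2.94 Y-6.79 E0.1262
G1 X6.00 Y-7.61 E0.1894
G1 X7.00 Y-7.34 E0.2100
G1 X9.09 Y-5.25 E0.2690
G1 X10.50 Y0.00 E0.3775
G1 X9.64 Y3.21 E0.4438
G1 X9.06 Y3.79 E0.4602
G1 X6.00 Y4.61 E0.5234
G1 X2.94 Y3.79 E0.5866
G1 X0.71 Y1.56 E0.6496
G1 X-0.11 Y-1.50 E0.7128

At z = 4.68 mm: the r=10.5 cylinder contributes a regular 12-gon of circumradius 10.5; the cone at (6, -1.5) contributes a regular 12-gon of circumradius 6.111 (interpolated between r1=6.5 and r2=0.5 at t=0.065); Keeping only the common overlap: the cone at (6, -1.5) partially overlaps the r=10.5 cylinder; clipping to the common part keeps 96.64 mm² — 1 connected region. The outline is a single polygon with 12 vertices. Extrusion per mm of travel: 0.4 × 0.12 / (π × 0.875²) = 0.019956. Accumulating E over each segment gives final E = 0.7128.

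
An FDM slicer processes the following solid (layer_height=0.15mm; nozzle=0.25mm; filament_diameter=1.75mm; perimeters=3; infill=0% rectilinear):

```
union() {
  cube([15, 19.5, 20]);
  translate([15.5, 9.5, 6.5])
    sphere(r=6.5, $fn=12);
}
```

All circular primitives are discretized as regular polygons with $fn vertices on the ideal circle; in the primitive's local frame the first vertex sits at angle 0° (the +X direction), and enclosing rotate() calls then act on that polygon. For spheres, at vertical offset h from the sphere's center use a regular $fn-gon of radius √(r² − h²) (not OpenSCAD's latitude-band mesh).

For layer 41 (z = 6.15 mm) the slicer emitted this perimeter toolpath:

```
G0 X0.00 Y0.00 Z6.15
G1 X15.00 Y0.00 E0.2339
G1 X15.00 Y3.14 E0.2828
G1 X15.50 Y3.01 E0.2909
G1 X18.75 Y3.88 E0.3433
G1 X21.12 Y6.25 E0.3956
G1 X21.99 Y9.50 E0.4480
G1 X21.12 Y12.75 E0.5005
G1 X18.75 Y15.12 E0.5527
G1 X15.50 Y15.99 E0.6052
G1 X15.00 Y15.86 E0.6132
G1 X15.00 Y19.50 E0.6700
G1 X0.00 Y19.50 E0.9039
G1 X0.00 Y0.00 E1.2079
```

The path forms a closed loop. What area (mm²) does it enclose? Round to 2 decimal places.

Apply the shoelace formula to the sequence of (X, Y) vertices; enclosed area = 362.13 mm².

362.13 mm²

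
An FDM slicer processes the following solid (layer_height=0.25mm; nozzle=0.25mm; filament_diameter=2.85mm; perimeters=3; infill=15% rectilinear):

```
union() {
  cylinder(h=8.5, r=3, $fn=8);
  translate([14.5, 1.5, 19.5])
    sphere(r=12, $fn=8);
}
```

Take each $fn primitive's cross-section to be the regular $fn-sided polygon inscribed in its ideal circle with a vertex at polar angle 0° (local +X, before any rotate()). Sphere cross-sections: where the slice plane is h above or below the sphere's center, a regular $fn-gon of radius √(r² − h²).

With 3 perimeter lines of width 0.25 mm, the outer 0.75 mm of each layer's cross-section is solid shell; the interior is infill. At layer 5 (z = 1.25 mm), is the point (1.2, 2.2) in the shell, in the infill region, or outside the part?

shell

At z = 1.25 mm: the cylinder: section is a regular 8-gon, circumradius r=3; the sphere at (14.5, 1.5) is not intersected at this z (|z−center|=18.250 > r=12); Taking the union: only the r=3 cylinder is present, so the union is just that shape — 1 connected region. Overall, the cross-section is a single solid region. The nearest boundary edge runs (2.12, 2.12)→(0.00, 3.00); distance from the point to it = 0.28 mm. The point is inside the cross-section, 0.28 mm from the nearest boundary — within the 0.75 mm shell band (3 × 0.25).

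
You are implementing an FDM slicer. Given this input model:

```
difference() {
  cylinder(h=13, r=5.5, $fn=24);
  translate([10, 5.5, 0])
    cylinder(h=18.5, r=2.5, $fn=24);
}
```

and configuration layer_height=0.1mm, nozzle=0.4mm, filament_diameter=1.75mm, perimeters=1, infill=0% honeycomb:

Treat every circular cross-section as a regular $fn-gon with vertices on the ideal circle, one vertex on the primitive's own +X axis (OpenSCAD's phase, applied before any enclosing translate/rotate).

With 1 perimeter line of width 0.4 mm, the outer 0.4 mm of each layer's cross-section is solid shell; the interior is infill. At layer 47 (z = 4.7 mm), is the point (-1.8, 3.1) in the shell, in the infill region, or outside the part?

At z = 4.7 mm: the cylinder: section is a regular 24-gon, circumradius r=5.5; the r=2.5 cylinder at (10, 5.5) gives a regular 24-gon of circumradius 2.5 (constant along its height); Taking the first minus the rest: starting from the r=5.5 cylinder, the r=2.5 cylinder at (10, 5.5) misses the remaining region (no effect) — 1 connected region. Overall, the cross-section is a single solid region. The nearest boundary edge runs (-3.89, 3.89)→(-2.75, 4.76); distance from the point to it = 1.90 mm. The point is inside the cross-section and 1.90 mm from the nearest boundary — more than the 0.4 mm shell width (1 × 0.4), so it's in the infill interior.

infill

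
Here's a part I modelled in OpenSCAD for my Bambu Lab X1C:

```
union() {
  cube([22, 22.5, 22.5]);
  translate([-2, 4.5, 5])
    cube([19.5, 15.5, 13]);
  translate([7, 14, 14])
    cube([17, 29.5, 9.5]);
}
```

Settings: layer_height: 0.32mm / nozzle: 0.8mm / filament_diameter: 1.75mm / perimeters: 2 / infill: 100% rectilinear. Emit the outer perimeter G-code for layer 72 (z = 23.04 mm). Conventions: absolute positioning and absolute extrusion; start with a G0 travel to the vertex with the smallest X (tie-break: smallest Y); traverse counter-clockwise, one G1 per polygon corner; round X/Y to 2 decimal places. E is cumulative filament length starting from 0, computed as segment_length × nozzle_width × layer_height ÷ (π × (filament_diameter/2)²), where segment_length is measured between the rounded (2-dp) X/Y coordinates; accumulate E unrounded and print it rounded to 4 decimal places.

G0 X7.00 Y14.00 Z23.04
G1 X24.00 Y14.00 E1.8094
G1 X24.00 Y43.50 E4.9491
G1 X7.00 Y43.50 E6.7585
G1 X7.00 Y14.00 E9.8982

At z = 23.04 mm: the cube is absent (z outside [0, 22.5]); the cube at (-2, 4.5) is not intersected at this z (z outside [5, 18]); the cube at (7, 14) (footprint 17×29.5) is included at this height; Merging all regions: only the 17×29.5 cube at (7, 14) is present, so the union is just that shape — 1 connected region. The outline is a single polygon with 4 vertices. Extrusion per mm of travel: 0.8 × 0.32 / (π × 0.875²) = 0.106432. Accumulating E over each segment gives final E = 9.8982.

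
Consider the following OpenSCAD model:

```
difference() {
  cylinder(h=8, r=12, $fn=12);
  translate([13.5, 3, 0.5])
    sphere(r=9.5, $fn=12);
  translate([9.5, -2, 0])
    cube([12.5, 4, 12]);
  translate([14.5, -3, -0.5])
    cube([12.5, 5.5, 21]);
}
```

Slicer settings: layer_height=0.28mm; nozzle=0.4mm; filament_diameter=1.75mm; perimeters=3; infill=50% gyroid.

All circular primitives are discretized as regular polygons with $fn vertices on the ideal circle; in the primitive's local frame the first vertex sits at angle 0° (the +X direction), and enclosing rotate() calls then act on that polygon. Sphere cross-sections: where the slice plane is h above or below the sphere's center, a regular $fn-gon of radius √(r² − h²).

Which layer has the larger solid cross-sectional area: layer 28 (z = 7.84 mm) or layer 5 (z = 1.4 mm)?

layer 28 (z = 7.84 mm)

Layer 28 (z = 7.84): the cylinder: section is a regular 12-gon, circumradius r=12 (area = (12/2)·12.000²·sin(360°/12) = 432.00 mm²); the sphere at (13.5, 3): section is a regular 12-gon, circumradius = √(r²−h²) = √(9.5²−7.34²) = 6.031 (area = (12/2)·6.031²·sin(360°/12) = 109.12 mm²); the 12.5×4 cube at (9.5, -2) contributes its full rectangle (area 50.00 mm²); the cube at (14.5, -3) (footprint 12.5×5.5) is included at this height (area 68.75 mm²); After the difference (first − rest): starting from the r=12 cylinder (432.00 mm²), the r=9.5 sphere at (13.5, 3) partially overlaps it — only the 26.37 mm² overlap (of its 109.12 mm²) is removed, clipping the outline; the 12.5×4 cube at (9.5, -2) partially overlaps it — only the 0.29 mm² overlap (of its 50.00 mm²) is removed, clipping the outline; the 12.5×5.5 cube at (14.5, -3) misses the remaining region (no effect) — area = 405.34 mm². So its area = 405.34 mm². Layer 5 (z = 1.4): the r=12 cylinder gives a regular 12-gon of circumradius 12 (constant along its height) (area = (12/2)·12.000²·sin(360°/12) = 432.00 mm²); the r=9.5 sphere at (13.5, 3) contributes a regular 12-gon of circumradius √(9.5²−0.9²) = 9.457 (area = (12/2)·9.457²·sin(360°/12) = 268.32 mm²); the 12.5×4 cube at (9.5, -2) contributes its full rectangle (area 50.00 mm²); the 12.5×5.5 cube at (14.5, -3) contributes its full rectangle (area 68.75 mm²); Subtracting the remaining from the first: starting from the r=12 cylinder (432.00 mm²), the r=9.5 sphere at (13.5, 3) partially overlaps it — only the 76.96 mm² overlap (of its 268.32 mm²) is removed, clipping the outline; the 12.5×4 cube at (9.5, -2) misses the remaining region (no effect); the 12.5×5.5 cube at (14.5, -3) misses the remaining region (no effect) — area = 355.04 mm². So its area = 355.04 mm². Layer 28 is larger (405.34 vs 355.04 mm²).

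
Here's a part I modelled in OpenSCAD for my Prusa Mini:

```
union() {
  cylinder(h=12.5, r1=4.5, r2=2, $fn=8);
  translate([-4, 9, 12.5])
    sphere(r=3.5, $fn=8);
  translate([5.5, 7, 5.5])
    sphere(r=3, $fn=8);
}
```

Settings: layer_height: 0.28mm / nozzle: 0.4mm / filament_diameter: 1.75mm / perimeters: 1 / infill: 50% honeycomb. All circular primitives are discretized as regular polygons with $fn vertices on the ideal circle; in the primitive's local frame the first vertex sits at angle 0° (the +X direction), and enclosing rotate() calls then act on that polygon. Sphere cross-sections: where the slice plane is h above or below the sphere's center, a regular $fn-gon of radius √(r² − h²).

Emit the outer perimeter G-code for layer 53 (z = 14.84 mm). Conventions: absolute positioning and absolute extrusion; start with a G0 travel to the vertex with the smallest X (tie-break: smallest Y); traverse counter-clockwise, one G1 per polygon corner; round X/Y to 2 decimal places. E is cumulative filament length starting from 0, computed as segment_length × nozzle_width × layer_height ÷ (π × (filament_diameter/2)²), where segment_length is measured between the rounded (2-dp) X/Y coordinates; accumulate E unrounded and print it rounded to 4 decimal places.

At z = 14.84 mm: the cone does not reach this height (z outside [0, 12.5]); the r=3.5 sphere at (-4, 9) slices to a regular 8-gon of circumradius 2.603 (√(r²−h²) with h=2.34 from center); the sphere at (5.5, 7) does not reach this height (|z−center|=9.340 > r=3); Merging all regions: only the r=3.5 sphere at (-4, 9) is present, so the union is just that shape — 1 connected region. The outline is a single polygon with 8 vertices. Extrusion per mm of travel: 0.4 × 0.28 / (π × 0.875²) = 0.046564. Accumulating E over each segment gives final E = 0.7416.

G0 X-6.60 Y9.00 Z14.84
G1 X-5.84 Y7.16 E0.0927
G1 X-4.00 Y6.40 E0.1854
G1 X-2.16 Y7.16 E0.2781
G1 X-1.40 Y9.00 E0.3708
G1 X-2.16 Y10.84 E0.4635
G1 X-4.00 Y11.60 E0.5562
G1 X-5.84 Y10.84 E0.6489
G1 X-6.60 Y9.00 E0.7416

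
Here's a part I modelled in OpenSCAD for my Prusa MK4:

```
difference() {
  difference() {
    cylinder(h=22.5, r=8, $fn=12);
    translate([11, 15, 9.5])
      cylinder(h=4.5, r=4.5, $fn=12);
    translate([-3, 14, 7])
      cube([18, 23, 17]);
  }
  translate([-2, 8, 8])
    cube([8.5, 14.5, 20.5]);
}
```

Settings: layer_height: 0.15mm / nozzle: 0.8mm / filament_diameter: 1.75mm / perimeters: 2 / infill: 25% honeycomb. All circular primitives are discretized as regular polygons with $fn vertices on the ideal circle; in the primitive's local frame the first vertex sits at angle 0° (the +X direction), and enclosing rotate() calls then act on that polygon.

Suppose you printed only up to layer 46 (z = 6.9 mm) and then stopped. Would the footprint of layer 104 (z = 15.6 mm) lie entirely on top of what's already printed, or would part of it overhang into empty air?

entirely on top

Compare the two slices. At z = 6.9: the cylinder: section is a regular 12-gon, circumradius r=8 (area = (12/2)·8.000²·sin(360°/12) = 192.00 mm²); the cylinder at (11, 15) is absent (z outside [9.5, 14]); the cube at (-3, 14) is absent (z outside [7, 24]); Subtracting the remaining from the first: none of the subtracted shapes is present at this height, so the r=8 cylinder is unchanged — area = 192.00 mm²; the cube at (-2, 8) is not intersected at this z (z outside [8, 28.5]); Taking the first minus the rest: none of the subtracted shapes is present at this height, so the result so far is unchanged — area = 192.00 mm². At z = 15.6: the r=8 cylinder gives a regular 12-gon of circumradius 8 (constant along its height) (area = (12/2)·8.000²·sin(360°/12) = 192.00 mm²); the cylinder at (11, 15) is absent (z outside [9.5, 14]); the cube at (-3, 14) (footprint 18×23) is included at this height (area 414.00 mm²); Taking the first minus the rest: starting from the r=8 cylinder (192.00 mm²), the 18×23 cube at (-3, 14) misses the remaining region (no effect) — area = 192.00 mm²; the cube at (-2, 8) (footprint 8.5×14.5) is included at this height (area 123.25 mm²); After the difference (first − rest): starting from that combined region (192.00 mm²), the 8.5×14.5 cube at (-2, 8) misses the remaining region (no effect) — area = 192.00 mm². Checking containment: the cross-section at z = 15.6 is a subset of the cross-section at z = 6.9.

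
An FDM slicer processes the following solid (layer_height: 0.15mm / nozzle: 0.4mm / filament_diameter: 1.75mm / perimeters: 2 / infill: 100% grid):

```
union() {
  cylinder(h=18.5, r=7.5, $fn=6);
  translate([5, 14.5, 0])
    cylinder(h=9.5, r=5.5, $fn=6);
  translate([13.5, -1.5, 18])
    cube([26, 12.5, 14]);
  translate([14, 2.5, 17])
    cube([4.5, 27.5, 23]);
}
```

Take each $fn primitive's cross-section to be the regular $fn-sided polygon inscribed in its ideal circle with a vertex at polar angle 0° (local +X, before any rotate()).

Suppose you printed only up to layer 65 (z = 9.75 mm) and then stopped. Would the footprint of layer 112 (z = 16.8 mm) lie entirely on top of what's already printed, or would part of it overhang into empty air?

Compare the two slices. At z = 9.75: the r=7.5 cylinder gives a regular 6-gon of circumradius 7.5 (constant along its height) (area = (6/2)·7.500²·sin(360°/6) = 146.14 mm²); the cylinder at (5, 14.5) is not intersected at this z (z outside [0, 9.5]); the cube at (13.5, -1.5) does not reach this height (z outside [18, 32]); the cube at (14, 2.5) is not intersected at this z (z outside [17, 40]); Combining (union): only the r=7.5 cylinder is present, so the union is just that shape — area = 146.14 mm². At z = 16.8: the r=7.5 cylinder contributes a regular 6-gon of circumradius 7.5 (area = (6/2)·7.500²·sin(360°/6) = 146.14 mm²); the cylinder at (5, 14.5) is not intersected at this z (z outside [0, 9.5]); the cube at (13.5, -1.5) is not intersected at this z (z outside [18, 32]); the cube at (14, 2.5) is not intersected at this z (z outside [17, 40]); Combining (union): only the r=7.5 cylinder is present, so the union is just that shape — area = 146.14 mm². Checking containment: the cross-section at z = 16.8 is a subset of the cross-section at z = 9.75.

entirely on top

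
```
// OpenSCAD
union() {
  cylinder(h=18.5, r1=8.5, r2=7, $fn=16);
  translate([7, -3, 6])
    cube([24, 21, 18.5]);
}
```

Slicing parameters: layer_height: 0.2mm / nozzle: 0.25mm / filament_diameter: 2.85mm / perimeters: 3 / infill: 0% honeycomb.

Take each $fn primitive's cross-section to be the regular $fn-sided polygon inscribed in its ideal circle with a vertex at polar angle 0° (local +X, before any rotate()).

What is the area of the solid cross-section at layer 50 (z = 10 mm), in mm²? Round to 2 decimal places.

682.66 mm²

At z = 10 mm: the cone (r1=8.5→r2=7) has section circumradius 7.689 here — a regular 16-gon (area = (16/2)·7.689²·sin(360°/16) = 181.01 mm²); the cube at (7, -3) is present — its section is the full 24×21 rectangle (area 504.00 mm²); Merging all regions: the regions partially overlap — summed areas 685.01 mm² minus the doubly-counted overlap 2.35 mm² gives 682.66 mm² — area = 682.66 mm². Overall, the cross-section is a single solid region. Net area = 682.66 mm².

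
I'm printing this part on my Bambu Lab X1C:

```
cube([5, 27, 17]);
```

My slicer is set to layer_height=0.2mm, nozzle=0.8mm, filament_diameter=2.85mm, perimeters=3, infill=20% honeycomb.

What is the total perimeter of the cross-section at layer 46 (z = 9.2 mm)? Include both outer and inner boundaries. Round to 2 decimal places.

At z = 9.2 mm: the cube (footprint 5×27) is included at this height (perimeter 64.00 mm). Overall, the cross-section is a single solid region. Total boundary length (outer) = 64.00 mm.

64.00 mm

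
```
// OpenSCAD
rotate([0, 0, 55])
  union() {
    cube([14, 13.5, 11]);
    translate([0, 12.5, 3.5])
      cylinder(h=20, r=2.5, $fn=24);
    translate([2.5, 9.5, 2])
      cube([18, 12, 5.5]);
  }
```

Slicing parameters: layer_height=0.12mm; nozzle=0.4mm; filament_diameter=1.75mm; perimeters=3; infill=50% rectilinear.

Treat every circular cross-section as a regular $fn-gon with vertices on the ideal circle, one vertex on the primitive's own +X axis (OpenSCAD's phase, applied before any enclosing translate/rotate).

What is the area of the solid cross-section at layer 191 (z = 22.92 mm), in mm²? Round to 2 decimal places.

At z = 22.92 mm: the cube is not intersected at this z (z outside [0, 11]); the r=2.5 cylinder at (0, 12.5) gives a regular 24-gon of circumradius 2.5 (constant along its height) (area = (24/2)·2.500²·sin(360°/24) = 19.41 mm²); the cube at (2.5, 9.5) is absent (z outside [2, 7.5]); Merging all regions: only the r=2.5 cylinder at (0, 12.5) is present, so the union is just that shape — area = 19.41 mm²; (whole slice rotated 55° about Z — lengths, areas and connectivity unchanged). Overall, the cross-section is a single solid region. Net area = 19.41 mm².

19.41 mm²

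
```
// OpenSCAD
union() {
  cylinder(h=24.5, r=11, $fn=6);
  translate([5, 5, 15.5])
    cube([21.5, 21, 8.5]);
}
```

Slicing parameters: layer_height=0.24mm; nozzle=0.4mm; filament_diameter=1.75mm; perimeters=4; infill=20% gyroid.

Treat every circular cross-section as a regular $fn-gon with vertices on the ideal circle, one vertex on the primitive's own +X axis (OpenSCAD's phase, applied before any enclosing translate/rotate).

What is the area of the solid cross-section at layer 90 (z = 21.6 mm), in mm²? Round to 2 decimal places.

757.69 mm²

At z = 21.6 mm: the cylinder: section is a regular 6-gon, circumradius r=11 (area = (6/2)·11.000²·sin(360°/6) = 314.37 mm²); the 21.5×21 cube at (5, 5) contributes its full rectangle (area 451.50 mm²); Taking the union: the regions partially overlap — summed areas 765.87 mm² minus the doubly-counted overlap 8.18 mm² gives 757.69 mm² — area = 757.69 mm². Overall, the cross-section is a single solid region. Net area = 757.69 mm².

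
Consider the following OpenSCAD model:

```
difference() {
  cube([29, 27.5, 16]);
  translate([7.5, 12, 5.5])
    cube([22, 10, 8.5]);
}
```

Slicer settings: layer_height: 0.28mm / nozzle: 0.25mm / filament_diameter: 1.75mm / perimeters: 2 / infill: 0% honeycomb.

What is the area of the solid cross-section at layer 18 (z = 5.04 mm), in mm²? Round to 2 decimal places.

At z = 5.04 mm: the 29×27.5 cube contributes its full rectangle (area 797.50 mm²); the cube at (7.5, 12) is not intersected at this z (z outside [5.5, 14]); Taking the first minus the rest: none of the subtracted shapes is present at this height, so the 29×27.5 cube is unchanged — area = 797.50 mm². Overall, the cross-section is a single solid region. Net area = 797.50 mm².

797.50 mm²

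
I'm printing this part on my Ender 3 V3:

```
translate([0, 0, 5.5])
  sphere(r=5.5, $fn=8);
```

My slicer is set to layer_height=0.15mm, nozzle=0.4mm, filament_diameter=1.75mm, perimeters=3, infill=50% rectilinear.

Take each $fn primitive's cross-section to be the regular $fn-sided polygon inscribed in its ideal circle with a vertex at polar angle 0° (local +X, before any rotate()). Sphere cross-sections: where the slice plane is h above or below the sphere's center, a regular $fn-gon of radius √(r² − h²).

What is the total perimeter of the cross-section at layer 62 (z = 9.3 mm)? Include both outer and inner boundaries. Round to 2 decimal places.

24.35 mm

At z = 9.3 mm: the sphere: section is a regular 8-gon, circumradius = √(r²−h²) = √(5.5²−3.8²) = 3.976 (perimeter = 2·8·3.976·sin(180°/8) = 24.35 mm). Overall, the cross-section is a single solid region. Total boundary length (outer) = 24.35 mm.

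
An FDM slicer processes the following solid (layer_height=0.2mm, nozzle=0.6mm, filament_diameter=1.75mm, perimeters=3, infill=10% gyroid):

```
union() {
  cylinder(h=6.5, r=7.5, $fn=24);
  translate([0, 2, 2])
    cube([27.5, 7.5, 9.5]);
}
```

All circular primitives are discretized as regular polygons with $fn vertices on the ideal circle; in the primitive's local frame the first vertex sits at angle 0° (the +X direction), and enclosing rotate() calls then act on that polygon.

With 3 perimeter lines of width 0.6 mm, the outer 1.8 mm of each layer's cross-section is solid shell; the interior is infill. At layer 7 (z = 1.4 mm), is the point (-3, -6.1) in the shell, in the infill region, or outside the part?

shell

At z = 1.4 mm: the cylinder: section is a regular 24-gon, circumradius r=7.5; the cube at (0, 2) is not intersected at this z (z outside [2, 11.5]); Merging all regions: only the r=7.5 cylinder is present, so the union is just that shape — 1 connected region. Overall, the cross-section is a single solid region. The nearest boundary edge runs (-3.75, -6.50)→(-1.94, -7.24); distance from the point to it = 0.65 mm. The point is inside the cross-section, 0.65 mm from the nearest boundary — within the 1.8 mm shell band (3 × 0.6).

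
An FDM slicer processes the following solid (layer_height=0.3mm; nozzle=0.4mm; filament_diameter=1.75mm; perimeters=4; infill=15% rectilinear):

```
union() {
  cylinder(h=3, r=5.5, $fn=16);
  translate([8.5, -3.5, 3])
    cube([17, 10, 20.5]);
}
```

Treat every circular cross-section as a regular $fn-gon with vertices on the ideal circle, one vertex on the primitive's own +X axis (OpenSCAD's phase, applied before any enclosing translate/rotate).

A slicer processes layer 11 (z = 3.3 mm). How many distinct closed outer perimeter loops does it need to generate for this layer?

1

At z = 3.3 mm: the cylinder is not intersected at this z (z outside [0, 3]); the cube at (8.5, -3.5) (footprint 17×10) is included at this height; Taking the union: only the 17×10 cube at (8.5, -3.5) is present, so the union is just that shape — 1 connected region. The result has 1 disconnected region.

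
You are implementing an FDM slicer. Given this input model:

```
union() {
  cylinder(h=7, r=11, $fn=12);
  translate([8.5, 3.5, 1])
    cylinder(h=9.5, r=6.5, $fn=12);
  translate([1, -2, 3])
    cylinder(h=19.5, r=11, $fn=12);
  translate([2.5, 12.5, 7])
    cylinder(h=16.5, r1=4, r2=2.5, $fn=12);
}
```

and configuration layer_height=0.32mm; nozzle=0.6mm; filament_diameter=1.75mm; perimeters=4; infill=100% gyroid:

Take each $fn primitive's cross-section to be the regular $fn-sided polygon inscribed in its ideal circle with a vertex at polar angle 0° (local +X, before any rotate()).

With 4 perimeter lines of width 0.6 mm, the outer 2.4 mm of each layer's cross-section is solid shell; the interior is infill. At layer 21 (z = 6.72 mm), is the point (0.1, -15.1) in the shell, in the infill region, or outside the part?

At z = 6.72 mm: the r=11 cylinder contributes a regular 12-gon of circumradius 11; the r=6.5 cylinder at (8.5, 3.5) contributes a regular 12-gon of circumradius 6.5; the r=11 cylinder at (1, -2) gives a regular 12-gon of circumradius 11 (constant along its height); the cone at (2.5, 12.5) is not intersected at this z (z outside [7, 23.5]); Combining (union): the regions partially overlap (shared area 393.44 mm²), so overlapping operands fuse into one piece — 1 connected region. Overall, the cross-section is a single solid region. The nearest boundary edge runs (1.00, -13.00)→(-4.50, -11.53); distance from the point to it = 2.26 mm. The point is not inside any of the regions above, so it lies outside the cross-section (2.26 mm from the nearest boundary).

outside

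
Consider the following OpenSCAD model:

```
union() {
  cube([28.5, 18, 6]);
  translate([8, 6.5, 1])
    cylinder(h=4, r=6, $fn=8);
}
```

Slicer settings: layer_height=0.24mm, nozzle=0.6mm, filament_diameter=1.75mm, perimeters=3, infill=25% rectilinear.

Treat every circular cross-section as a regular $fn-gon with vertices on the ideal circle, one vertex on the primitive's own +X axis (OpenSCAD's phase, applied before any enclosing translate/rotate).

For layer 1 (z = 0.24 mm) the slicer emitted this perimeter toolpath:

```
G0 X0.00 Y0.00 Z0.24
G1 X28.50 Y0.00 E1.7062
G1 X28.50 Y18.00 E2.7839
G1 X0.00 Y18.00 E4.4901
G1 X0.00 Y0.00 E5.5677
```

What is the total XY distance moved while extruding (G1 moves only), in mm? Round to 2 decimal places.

93.00 mm

Sum the Euclidean lengths of each G1 segment: total = 93.00 mm.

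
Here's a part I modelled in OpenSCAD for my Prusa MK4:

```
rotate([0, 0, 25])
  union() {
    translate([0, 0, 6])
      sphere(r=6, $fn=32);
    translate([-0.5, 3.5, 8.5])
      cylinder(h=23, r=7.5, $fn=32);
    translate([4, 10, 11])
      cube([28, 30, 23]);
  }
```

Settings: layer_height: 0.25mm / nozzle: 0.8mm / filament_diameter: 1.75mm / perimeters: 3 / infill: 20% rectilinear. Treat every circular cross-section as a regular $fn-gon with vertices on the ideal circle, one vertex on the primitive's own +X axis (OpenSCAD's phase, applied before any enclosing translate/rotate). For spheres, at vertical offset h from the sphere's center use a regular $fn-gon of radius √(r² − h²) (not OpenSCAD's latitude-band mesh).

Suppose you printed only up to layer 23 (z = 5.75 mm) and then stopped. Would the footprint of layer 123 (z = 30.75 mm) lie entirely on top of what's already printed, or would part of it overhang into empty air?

part overhangs

Compare the two slices. At z = 5.75: the r=6 sphere contributes a regular 32-gon of circumradius √(6²−0.25²) = 5.995 (area = (32/2)·5.995²·sin(360°/32) = 112.18 mm²); the cylinder at (-0.5, 3.5) does not reach this height (z outside [8.5, 31.5]); the cube at (4, 10) does not reach this height (z outside [11, 34]); Combining (union): only the r=6 sphere is present, so the union is just that shape — area = 112.18 mm²; (whole slice rotated 25° about Z — lengths, areas and connectivity unchanged). At z = 30.75: the sphere is absent (|z−center|=24.750 > r=6); the r=7.5 cylinder at (-0.5, 3.5) contributes a regular 32-gon of circumradius 7.5 (area = (32/2)·7.500²·sin(360°/32) = 175.58 mm²); the cube at (4, 10) is present — its section is the full 28×30 rectangle (area 840.00 mm²); Merging all regions: the 2 present regions are separate (no shared area or edge), so areas and boundary lengths simply add and each stays a separate island — area = 1015.58 mm²; (whole slice rotated 25° about Z — lengths, areas and connectivity unchanged). Checking containment: at z = 30.75 the cross-section extends beyond the z = 5.75 cross-section by about 923.20 mm².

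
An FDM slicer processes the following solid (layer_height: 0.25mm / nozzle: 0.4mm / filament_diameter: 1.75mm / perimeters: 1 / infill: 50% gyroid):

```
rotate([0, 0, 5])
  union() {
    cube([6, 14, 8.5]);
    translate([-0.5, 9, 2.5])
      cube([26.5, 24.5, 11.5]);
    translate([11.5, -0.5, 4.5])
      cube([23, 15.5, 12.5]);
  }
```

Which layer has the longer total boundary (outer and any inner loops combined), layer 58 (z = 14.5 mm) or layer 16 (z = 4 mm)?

layer 16 (z = 4 mm)

Layer 58 (z = 14.5): the cube does not reach this height (z outside [0, 8.5]); the cube at (-0.5, 9) is not intersected at this z (z outside [2.5, 14]); the cube at (11.5, -0.5) is present — its section is the full 23×15.5 rectangle (perimeter 77.00 mm); Merging all regions: only the 23×15.5 cube at (11.5, -0.5) is present, so the union is just that shape — boundary = 77.00 mm; (whole slice rotated 5° about Z — lengths, areas and connectivity unchanged). So its perimeter = 77.00 mm. Layer 16 (z = 4): the cube is present — its section is the full 6×14 rectangle (perimeter 40.00 mm); the cube at (-0.5, 9) (footprint 26.5×24.5) is included at this height (perimeter 102.00 mm); the cube at (11.5, -0.5) is not intersected at this z (z outside [4.5, 17]); Taking the union: the regions partially overlap (shared area 30.00 mm²), so the edge portions inside another operand are dropped and the merged outline is re-measured after clipping — boundary = 120.00 mm; (whole slice rotated 5° about Z — lengths, areas and connectivity unchanged). So its perimeter = 120.00 mm. Layer 16 is larger (120.00 vs 77.00 mm).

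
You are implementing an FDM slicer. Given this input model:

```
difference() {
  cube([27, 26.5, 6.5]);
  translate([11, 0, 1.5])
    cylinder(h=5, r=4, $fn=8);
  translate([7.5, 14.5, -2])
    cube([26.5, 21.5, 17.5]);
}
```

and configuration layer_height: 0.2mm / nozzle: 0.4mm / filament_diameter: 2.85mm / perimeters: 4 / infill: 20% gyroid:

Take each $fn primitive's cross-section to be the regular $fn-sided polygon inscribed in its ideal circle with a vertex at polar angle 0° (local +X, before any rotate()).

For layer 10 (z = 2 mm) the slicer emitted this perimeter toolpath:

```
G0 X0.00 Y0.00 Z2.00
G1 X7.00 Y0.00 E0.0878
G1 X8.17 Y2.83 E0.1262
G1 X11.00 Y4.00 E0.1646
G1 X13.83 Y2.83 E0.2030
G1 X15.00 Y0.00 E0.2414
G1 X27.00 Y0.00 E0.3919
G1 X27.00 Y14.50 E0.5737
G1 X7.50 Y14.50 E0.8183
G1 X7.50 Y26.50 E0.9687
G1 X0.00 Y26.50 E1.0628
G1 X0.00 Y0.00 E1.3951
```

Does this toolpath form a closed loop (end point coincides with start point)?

Start point (G0): (0.00, 0.00). End point (last G1): the path returns to the start — closed.

yes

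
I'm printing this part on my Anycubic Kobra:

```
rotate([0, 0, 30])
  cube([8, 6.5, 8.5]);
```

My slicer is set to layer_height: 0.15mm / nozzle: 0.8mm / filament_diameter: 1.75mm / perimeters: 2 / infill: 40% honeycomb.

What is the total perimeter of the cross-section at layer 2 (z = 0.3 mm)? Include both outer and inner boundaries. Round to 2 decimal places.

29.00 mm

At z = 0.3 mm: the 8×6.5 cube contributes its full rectangle (perimeter 29.00 mm); (rotated 30° about Z; rotation is an isometry so areas/perimeters/island counts are preserved). Overall, the cross-section is a single solid region. Total boundary length (outer) = 29.00 mm.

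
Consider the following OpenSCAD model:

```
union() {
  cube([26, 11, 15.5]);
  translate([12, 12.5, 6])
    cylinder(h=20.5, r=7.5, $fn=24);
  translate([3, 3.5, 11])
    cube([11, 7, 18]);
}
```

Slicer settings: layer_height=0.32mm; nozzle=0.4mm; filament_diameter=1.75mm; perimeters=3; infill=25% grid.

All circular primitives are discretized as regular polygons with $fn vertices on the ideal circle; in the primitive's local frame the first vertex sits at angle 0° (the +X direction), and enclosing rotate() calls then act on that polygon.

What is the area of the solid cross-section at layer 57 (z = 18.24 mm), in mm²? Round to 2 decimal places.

At z = 18.24 mm: the cube does not reach this height (z outside [0, 15.5]); the r=7.5 cylinder at (12, 12.5) contributes a regular 24-gon of circumradius 7.5 (area = (24/2)·7.500²·sin(360°/24) = 174.70 mm²); the 11×7 cube at (3, 3.5) contributes its full rectangle (area 77.00 mm²); Combining (union): the regions partially overlap — summed areas 251.70 mm² minus the doubly-counted overlap 39.68 mm² gives 212.03 mm² — area = 212.03 mm². Overall, the cross-section is a single solid region. Net area = 212.03 mm².

212.03 mm²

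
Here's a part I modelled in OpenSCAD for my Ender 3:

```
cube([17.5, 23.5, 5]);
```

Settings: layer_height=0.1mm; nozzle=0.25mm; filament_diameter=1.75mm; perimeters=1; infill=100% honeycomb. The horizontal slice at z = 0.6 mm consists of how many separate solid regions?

1

At z = 0.6 mm: the cube is present — its section is the full 17.5×23.5 rectangle. The result has 1 disconnected region.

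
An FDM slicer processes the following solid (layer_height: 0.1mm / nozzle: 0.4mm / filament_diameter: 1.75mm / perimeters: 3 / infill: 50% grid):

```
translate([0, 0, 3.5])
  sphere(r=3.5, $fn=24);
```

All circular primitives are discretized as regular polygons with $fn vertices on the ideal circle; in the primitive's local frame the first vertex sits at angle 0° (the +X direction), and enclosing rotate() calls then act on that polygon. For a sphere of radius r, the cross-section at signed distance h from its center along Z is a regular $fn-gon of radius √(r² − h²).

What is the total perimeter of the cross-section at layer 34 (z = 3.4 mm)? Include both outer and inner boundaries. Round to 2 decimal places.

21.92 mm

At z = 3.4 mm: the r=3.5 sphere slices to a regular 24-gon of circumradius 3.499 (√(r²−h²) with h=0.1 from center) (perimeter = 2·24·3.499·sin(180°/24) = 21.92 mm). Overall, the cross-section is a single solid region. Total boundary length (outer) = 21.92 mm.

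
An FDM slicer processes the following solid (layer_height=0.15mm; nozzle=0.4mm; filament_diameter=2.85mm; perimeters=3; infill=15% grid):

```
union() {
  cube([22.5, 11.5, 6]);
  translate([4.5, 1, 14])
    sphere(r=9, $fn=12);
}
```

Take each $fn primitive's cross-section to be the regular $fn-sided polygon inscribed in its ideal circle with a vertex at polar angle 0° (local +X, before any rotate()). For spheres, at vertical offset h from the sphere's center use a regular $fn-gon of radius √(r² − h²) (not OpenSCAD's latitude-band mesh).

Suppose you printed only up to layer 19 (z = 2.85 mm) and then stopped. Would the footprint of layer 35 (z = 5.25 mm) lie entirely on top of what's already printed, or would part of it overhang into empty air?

part overhangs

Compare the two slices. At z = 2.85: the cube is present — its section is the full 22.5×11.5 rectangle (area 258.75 mm²); the sphere at (4.5, 1) is absent (|z−center|=11.150 > r=9); Taking the union: only the 22.5×11.5 cube is present, so the union is just that shape — area = 258.75 mm². At z = 5.25: the 22.5×11.5 cube contributes its full rectangle (area 258.75 mm²); the sphere at (4.5, 1): section is a regular 12-gon, circumradius = √(r²−h²) = √(9²−8.75²) = 2.107 (area = (12/2)·2.107²·sin(360°/12) = 13.31 mm²); Merging all regions: the regions partially overlap — summed areas 272.06 mm² minus the doubly-counted overlap 10.60 mm² gives 261.46 mm² — area = 261.46 mm². Checking containment: at z = 5.25 the cross-section extends beyond the z = 2.85 cross-section by about 2.71 mm².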